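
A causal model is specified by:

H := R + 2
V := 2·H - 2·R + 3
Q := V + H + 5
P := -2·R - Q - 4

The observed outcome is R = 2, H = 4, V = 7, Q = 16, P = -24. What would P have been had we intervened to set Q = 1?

Intervening sets Q = 1 and removes its equation (Q := V + H + 5).
P = -2·R - Q - 4  [with R=2, Q=1]  = -9

-9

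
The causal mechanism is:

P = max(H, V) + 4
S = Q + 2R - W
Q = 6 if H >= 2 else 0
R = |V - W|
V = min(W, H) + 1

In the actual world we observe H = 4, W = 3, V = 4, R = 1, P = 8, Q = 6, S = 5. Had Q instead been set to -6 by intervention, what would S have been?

-7

Intervening sets Q = -6 and removes its equation (Q = 6 if H >= 2 else 0).
V = min(W, H) + 1  [with W=3, H=4]  = 4
R = |V - W|  [with V=4, W=3]  = 1
S = Q + 2R - W  [with Q=-6, R=1, W=3]  = -7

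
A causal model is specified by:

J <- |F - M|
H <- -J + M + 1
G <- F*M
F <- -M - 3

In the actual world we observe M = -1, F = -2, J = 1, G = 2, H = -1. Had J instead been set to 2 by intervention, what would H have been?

-2

do(J=2) replaces the equation J <- |F - M| with the constant J = 2.
H = -J + M + 1  [with J=2, M=-1]  = -2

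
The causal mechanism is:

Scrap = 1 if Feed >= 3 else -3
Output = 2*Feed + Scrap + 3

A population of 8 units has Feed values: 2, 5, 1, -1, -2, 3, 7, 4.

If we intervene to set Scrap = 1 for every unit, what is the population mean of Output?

The intervention sets Scrap=1 in all 8 units regardless of Feed. Recomputing Output per unit gives 8, 14, 6, 2, 0, 10, 18, 12; average 8.75.

8.75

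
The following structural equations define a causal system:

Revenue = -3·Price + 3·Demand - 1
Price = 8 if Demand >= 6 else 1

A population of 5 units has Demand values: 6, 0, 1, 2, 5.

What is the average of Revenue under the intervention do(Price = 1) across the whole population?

4.4

Every unit gets Price=1 under the intervention. Revenue values become 14, -4, -1, 2, 11; E[Revenue|do(Price=1)] = 4.4.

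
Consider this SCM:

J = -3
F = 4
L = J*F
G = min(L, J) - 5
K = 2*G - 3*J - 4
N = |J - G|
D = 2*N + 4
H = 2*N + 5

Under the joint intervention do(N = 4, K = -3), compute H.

13

Under do(N = 4, K = -3), each intervened variable's structural equation is replaced by its fixed value.
H = 2*N + 5  [with N=4]  = 13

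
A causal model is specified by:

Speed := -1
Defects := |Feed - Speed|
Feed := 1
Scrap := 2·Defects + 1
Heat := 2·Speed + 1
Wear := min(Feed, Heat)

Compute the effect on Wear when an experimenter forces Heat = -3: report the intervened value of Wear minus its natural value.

-2

The intervention breaks the incoming arrows to Heat: Heat := 2·Speed + 1 no longer applies, and Heat = -3.
Wear = min(Feed, Heat)  [with Feed=1, Heat=-3]  = -3
Without intervention: Heat = 2·Speed + 1  [with Speed=-1]  = -1; Wear = min(Feed, Heat)  [with Feed=1, Heat=-1]  = -1.
Change = -3 − (-1) = -2.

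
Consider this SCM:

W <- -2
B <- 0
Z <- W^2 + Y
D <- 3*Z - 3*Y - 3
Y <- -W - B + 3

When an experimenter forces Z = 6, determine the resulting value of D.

Intervening sets Z = 6 and removes its equation (Z <- W^2 + Y).
Y = -W - B + 3  [with W=-2, B=0]  = 5
D = 3*Z - 3*Y - 3  [with Z=6, Y=5]  = 0

0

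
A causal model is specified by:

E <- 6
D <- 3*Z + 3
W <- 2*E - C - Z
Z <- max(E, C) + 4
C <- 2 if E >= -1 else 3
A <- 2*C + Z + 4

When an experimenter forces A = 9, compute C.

2

The intervention breaks the incoming arrows to A: A <- 2*C + Z + 4 no longer applies, and A = 9.
Since C is not a descendant of the intervened variable, it is unaffected.
C = 2 if E >= -1 else 3  [with E=6]  = 2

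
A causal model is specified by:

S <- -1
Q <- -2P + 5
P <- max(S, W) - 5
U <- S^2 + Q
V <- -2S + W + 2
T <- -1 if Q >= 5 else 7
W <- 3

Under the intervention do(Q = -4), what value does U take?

Under do(Q=-4), the mechanism Q <- -2P + 5 is discarded; Q is fixed at -4.
U = S^2 + Q  [with S=-1, Q=-4]  = -3

-3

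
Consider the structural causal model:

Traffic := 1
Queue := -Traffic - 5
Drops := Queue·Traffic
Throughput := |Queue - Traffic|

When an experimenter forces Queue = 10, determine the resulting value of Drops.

10

The intervention breaks the incoming arrows to Queue: Queue := -Traffic - 5 no longer applies, and Queue = 10.
Drops = Queue·Traffic  [with Queue=10, Traffic=1]  = 10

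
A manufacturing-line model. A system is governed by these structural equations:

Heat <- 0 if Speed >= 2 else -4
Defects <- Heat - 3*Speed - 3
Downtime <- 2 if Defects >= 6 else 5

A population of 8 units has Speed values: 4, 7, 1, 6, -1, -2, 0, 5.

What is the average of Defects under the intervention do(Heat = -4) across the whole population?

-14.5

Under do(Heat=-4), Heat's equation is replaced by Heat=-4 for every unit. Per-unit Defects: -19, -28, -10, -25, -4, -1, -7, -22. Mean = -14.5.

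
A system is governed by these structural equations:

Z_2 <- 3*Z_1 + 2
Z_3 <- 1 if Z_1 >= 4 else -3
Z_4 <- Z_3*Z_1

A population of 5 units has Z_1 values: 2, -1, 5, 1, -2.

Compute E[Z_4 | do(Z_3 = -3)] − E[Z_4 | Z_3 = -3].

-3

do(Z_3=-3) breaks Z_3's dependence on Z_1. With Z_3=-3 fixed, Z_4 across the units is -6, 3, -15, -3, 6, mean -3.
Conditioning on Z_3=-3 selects the 4 unit(s) with Z_1 ∈ {2, -1, 1, -2}. Their Z_4 values: -6, 3, -3, 6. Mean = 0.
Difference = -3 − 0 = -3.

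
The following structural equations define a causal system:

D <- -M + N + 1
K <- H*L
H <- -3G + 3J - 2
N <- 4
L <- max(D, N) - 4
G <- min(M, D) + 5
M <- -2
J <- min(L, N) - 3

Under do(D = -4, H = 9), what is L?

The joint intervention fixes D = -4, H = 9, removing each variable's own equation.
L = max(D, N) - 4  [with D=-4, N=4]  = 0

0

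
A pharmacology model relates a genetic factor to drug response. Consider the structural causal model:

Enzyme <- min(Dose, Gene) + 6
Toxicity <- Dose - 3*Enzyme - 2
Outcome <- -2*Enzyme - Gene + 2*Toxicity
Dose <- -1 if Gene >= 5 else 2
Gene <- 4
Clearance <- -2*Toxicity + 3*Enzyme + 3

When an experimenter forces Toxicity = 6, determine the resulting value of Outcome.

Under do(Toxicity=6), the mechanism Toxicity <- Dose - 3*Enzyme - 2 is discarded; Toxicity is fixed at 6.
Dose = -1 if Gene >= 5 else 2  [with Gene=4]  = 2
Enzyme = min(Dose, Gene) + 6  [with Dose=2, Gene=4]  = 8
Outcome = -2*Enzyme - Gene + 2*Toxicity  [with Enzyme=8, Gene=4, Toxicity=6]  = -8

-8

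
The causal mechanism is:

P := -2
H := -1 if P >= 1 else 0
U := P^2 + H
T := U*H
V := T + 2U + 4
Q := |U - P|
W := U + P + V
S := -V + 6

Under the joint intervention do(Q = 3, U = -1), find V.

Under do(Q = 3, U = -1), each intervened variable's structural equation is replaced by its fixed value.
H = -1 if P >= 1 else 0  [with P=-2]  = 0
T = U*H  [with U=-1, H=0]  = 0
V = T + 2U + 4  [with T=0, U=-1]  = 2

2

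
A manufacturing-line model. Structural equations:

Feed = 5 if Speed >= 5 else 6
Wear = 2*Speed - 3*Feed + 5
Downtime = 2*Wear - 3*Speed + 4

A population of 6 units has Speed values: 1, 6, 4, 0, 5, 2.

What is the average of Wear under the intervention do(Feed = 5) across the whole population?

-4

Every unit gets Feed=5 under the intervention. Wear values become -8, 2, -2, -10, 0, -6; E[Wear|do(Feed=5)] = -4.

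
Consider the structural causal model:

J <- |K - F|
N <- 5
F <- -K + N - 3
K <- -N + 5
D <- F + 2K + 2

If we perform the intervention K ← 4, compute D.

Under do(K=4), the mechanism K <- -N + 5 is discarded; K is fixed at 4.
F = -K + N - 3  [with K=4, N=5]  = -2
D = F + 2K + 2  [with F=-2, K=4]  = 8

8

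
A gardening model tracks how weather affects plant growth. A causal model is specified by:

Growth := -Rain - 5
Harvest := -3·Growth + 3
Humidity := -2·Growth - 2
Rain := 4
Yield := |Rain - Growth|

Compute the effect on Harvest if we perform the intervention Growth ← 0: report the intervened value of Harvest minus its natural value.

do(Growth=0) replaces the equation Growth := -Rain - 5 with the constant Growth = 0.
Harvest = -3·Growth + 3  [with Growth=0]  = 3
Without intervention: Growth = -Rain - 5  [with Rain=4]  = -9; Harvest = -3·Growth + 3  [with Growth=-9]  = 30.
Change = 3 − 30 = -27.

-27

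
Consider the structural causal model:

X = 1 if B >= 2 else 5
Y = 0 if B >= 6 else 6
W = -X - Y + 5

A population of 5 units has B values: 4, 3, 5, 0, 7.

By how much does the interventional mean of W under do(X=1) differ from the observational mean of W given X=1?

do(X=1) breaks X's dependence on B. With X=1 fixed, W across the units is -2, -2, -2, -2, 4, mean -0.8.
E[W|X=1] averages over only the 4 units with X=1 (B = 4, 3, 5, 7): W = -2, -2, -2, 4, mean -0.5.
Difference = -0.8 − (-0.5) = -0.3.

-0.3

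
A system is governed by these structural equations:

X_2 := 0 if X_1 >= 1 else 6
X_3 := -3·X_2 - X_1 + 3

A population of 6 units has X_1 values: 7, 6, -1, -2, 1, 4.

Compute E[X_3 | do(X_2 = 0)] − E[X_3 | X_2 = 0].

Under do(X_2=0), X_2's equation is replaced by X_2=0 for every unit. Per-unit X_3: -4, -3, 4, 5, 2, -1. Mean = 0.5.
E[X_3|X_2=0] averages over only the 4 units with X_2=0 (X_1 = 7, 6, 1, 4): X_3 = -4, -3, 2, -1, mean -1.5.
Difference = 0.5 − (-1.5) = 2.

2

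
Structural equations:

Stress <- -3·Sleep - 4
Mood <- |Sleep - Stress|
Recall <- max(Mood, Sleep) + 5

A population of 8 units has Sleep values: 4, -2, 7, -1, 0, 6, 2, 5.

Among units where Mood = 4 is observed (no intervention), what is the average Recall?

9

Observing Mood=4 restricts to units where Mood's equation naturally yields 4: Sleep ∈ {-2, 0}. In that subpopulation Recall = 9, 9, mean 9.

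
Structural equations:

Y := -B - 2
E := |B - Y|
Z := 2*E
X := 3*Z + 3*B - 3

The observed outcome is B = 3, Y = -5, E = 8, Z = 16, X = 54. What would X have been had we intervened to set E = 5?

do(E=5) replaces the equation E := |B - Y| with the constant E = 5.
Z = 2*E  [with E=5]  = 10
X = 3*Z + 3*B - 3  [with Z=10, B=3]  = 36

36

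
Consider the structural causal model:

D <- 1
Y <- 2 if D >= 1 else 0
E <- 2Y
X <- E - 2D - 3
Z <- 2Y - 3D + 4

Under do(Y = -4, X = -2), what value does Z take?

Setting Y = -4, X = -2 by intervention discards those variables' equations.
Z = 2Y - 3D + 4  [with Y=-4, D=1]  = -7

-7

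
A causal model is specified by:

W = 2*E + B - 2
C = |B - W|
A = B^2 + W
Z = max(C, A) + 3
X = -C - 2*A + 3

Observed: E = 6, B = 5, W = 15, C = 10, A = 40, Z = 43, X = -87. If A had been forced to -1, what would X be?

-5

Under do(A=-1), the mechanism A = B^2 + W is discarded; A is fixed at -1.
W = 2*E + B - 2  [with E=6, B=5]  = 15
C = |B - W|  [with B=5, W=15]  = 10
X = -C - 2*A + 3  [with C=10, A=-1]  = -5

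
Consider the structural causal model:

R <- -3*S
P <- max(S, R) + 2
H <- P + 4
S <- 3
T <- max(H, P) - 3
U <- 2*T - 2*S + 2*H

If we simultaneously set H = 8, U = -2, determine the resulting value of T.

5

Setting H = 8, U = -2 by intervention discards those variables' equations.
R = -3*S  [with S=3]  = -9
P = max(S, R) + 2  [with S=3, R=-9]  = 5
T = max(H, P) - 3  [with H=8, P=5]  = 5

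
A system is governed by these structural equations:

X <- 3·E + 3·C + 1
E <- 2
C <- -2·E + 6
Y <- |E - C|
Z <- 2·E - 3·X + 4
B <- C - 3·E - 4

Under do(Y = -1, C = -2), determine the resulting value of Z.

The joint intervention fixes Y = -1, C = -2, removing each variable's own equation.
X = 3·E + 3·C + 1  [with E=2, C=-2]  = 1
Z = 2·E - 3·X + 4  [with E=2, X=1]  = 5

5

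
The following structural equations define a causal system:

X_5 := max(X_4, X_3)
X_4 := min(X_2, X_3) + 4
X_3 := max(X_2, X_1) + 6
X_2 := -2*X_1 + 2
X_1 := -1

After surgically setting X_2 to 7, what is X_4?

11

Under do(X_2=7), the mechanism X_2 := -2*X_1 + 2 is discarded; X_2 is fixed at 7.
X_3 = max(X_2, X_1) + 6  [with X_2=7, X_1=-1]  = 13
X_4 = min(X_2, X_3) + 4  [with X_2=7, X_3=13]  = 11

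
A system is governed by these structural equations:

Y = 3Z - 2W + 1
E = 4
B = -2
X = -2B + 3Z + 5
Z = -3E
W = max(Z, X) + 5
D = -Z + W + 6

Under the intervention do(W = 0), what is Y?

Under do(W=0), the mechanism W = max(Z, X) + 5 is discarded; W is fixed at 0.
Z = -3E  [with E=4]  = -12
Y = 3Z - 2W + 1  [with Z=-12, W=0]  = -35

-35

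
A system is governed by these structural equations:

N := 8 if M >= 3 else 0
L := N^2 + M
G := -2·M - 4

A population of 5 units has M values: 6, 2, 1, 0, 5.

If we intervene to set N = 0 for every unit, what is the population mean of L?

The intervention sets N=0 in all 5 units regardless of M. Recomputing L per unit gives 6, 2, 1, 0, 5; average 2.8.

2.8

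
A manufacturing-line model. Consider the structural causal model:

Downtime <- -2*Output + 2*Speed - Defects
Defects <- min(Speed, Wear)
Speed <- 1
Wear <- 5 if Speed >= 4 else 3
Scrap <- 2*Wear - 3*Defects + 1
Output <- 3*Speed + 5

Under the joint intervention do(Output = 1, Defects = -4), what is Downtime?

The joint intervention fixes Output = 1, Defects = -4, removing each variable's own equation.
Downtime = -2*Output + 2*Speed - Defects  [with Output=1, Speed=1, Defects=-4]  = 4

4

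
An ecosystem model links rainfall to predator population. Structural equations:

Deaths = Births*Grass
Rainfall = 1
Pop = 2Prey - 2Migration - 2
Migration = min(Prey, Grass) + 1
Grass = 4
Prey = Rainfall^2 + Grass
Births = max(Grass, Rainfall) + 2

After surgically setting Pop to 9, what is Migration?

Intervening sets Pop = 9 and removes its equation (Pop = 2Prey - 2Migration - 2).
Since Migration is not a descendant of the intervened variable, it is unaffected.
Prey = Rainfall^2 + Grass  [with Rainfall=1, Grass=4]  = 5
Migration = min(Prey, Grass) + 1  [with Prey=5, Grass=4]  = 5

5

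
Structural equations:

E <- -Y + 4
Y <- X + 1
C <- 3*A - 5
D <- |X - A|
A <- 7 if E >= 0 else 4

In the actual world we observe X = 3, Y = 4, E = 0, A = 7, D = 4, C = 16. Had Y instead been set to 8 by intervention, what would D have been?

1

do(Y=8) replaces the equation Y <- X + 1 with the constant Y = 8.
E = -Y + 4  [with Y=8]  = -4
A = 7 if E >= 0 else 4  [with E=-4]  = 4
D = |X - A|  [with X=3, A=4]  = 1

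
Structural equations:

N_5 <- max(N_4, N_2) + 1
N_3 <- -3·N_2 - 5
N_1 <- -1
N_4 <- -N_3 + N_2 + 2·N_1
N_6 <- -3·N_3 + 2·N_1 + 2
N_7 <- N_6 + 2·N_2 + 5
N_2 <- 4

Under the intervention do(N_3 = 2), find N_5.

do(N_3=2) replaces the equation N_3 <- -3·N_2 - 5 with the constant N_3 = 2.
N_4 = -N_3 + N_2 + 2·N_1  [with N_3=2, N_2=4, N_1=-1]  = 0
N_5 = max(N_4, N_2) + 1  [with N_4=0, N_2=4]  = 5

5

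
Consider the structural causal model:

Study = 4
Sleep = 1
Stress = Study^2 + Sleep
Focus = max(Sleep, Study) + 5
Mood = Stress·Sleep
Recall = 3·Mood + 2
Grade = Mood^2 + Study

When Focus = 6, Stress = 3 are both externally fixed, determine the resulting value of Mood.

3

The joint intervention fixes Focus = 6, Stress = 3, removing each variable's own equation.
Mood = Stress·Sleep  [with Stress=3, Sleep=1]  = 3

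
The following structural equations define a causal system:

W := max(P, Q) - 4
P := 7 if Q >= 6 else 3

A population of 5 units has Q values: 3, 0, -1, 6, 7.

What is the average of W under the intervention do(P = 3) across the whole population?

0.4

do(P=3) breaks P's dependence on Q. With P=3 fixed, W across the units is -1, -1, -1, 2, 3, mean 0.4.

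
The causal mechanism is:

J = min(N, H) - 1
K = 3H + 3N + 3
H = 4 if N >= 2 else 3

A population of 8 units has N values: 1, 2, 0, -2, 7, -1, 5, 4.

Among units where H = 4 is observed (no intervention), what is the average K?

28.5

Conditioning on H=4 selects the 4 unit(s) with N ∈ {2, 7, 5, 4}. Their K values: 21, 36, 30, 27. Mean = 28.5.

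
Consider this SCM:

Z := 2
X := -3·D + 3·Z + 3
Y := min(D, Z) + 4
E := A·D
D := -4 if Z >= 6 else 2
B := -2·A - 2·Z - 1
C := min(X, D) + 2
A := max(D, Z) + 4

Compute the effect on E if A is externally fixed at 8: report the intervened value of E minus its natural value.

4

The intervention breaks the incoming arrows to A: A := max(D, Z) + 4 no longer applies, and A = 8.
D = -4 if Z >= 6 else 2  [with Z=2]  = 2
E = A·D  [with A=8, D=2]  = 16
Without intervention: D = -4 if Z >= 6 else 2  [with Z=2]  = 2; A = max(D, Z) + 4  [with D=2, Z=2]  = 6; E = A·D  [with A=6, D=2]  = 12.
Change = 16 − 12 = 4.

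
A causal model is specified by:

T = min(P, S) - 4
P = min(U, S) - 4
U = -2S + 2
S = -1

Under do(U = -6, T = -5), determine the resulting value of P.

-10

The joint intervention fixes U = -6, T = -5, removing each variable's own equation.
P = min(U, S) - 4  [with U=-6, S=-1]  = -10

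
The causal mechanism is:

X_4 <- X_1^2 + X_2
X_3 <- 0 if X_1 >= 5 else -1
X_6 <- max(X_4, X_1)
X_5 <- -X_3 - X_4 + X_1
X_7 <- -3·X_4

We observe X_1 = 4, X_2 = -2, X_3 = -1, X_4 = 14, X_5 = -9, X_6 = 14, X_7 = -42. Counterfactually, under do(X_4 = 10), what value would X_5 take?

Intervening sets X_4 = 10 and removes its equation (X_4 <- X_1^2 + X_2).
X_3 = 0 if X_1 >= 5 else -1  [with X_1=4]  = -1
X_5 = -X_3 - X_4 + X_1  [with X_3=-1, X_4=10, X_1=4]  = -5

-5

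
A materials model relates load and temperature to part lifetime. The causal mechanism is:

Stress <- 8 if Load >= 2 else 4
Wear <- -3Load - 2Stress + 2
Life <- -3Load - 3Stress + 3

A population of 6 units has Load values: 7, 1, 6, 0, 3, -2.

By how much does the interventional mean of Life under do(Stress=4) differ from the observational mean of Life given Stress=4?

do(Stress=4) breaks Stress's dependence on Load. With Stress=4 fixed, Life across the units is -30, -12, -27, -9, -18, -3, mean -16.5.
Conditioning on Stress=4 selects the 3 unit(s) with Load ∈ {1, 0, -2}. Their Life values: -12, -9, -3. Mean = -8.
Difference = -16.5 − (-8) = -8.5.

-8.5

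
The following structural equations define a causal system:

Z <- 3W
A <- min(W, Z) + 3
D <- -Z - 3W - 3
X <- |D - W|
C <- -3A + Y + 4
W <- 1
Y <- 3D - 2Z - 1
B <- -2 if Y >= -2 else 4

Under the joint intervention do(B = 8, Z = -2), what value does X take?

Setting B = 8, Z = -2 by intervention discards those variables' equations.
D = -Z - 3W - 3  [with Z=-2, W=1]  = -4
X = |D - W|  [with D=-4, W=1]  = 5

5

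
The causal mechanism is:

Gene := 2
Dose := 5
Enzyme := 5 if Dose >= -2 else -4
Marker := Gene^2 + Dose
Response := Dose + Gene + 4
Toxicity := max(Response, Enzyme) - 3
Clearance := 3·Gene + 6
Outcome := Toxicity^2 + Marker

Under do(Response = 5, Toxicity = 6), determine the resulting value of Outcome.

Setting Response = 5, Toxicity = 6 by intervention discards those variables' equations.
Marker = Gene^2 + Dose  [with Gene=2, Dose=5]  = 9
Outcome = Toxicity^2 + Marker  [with Toxicity=6, Marker=9]  = 45

45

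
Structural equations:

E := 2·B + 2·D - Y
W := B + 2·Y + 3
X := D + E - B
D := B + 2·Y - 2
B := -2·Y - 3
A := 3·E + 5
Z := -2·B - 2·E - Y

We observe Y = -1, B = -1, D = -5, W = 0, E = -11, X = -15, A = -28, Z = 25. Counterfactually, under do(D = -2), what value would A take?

-10

The intervention breaks the incoming arrows to D: D := B + 2·Y - 2 no longer applies, and D = -2.
B = -2·Y - 3  [with Y=-1]  = -1
E = 2·B + 2·D - Y  [with B=-1, D=-2, Y=-1]  = -5
A = 3·E + 5  [with E=-5]  = -10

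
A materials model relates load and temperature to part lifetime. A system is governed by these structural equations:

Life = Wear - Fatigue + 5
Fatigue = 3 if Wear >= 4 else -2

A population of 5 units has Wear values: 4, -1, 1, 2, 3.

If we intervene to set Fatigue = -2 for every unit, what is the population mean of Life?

8.8

The intervention sets Fatigue=-2 in all 5 units regardless of Wear. Recomputing Life per unit gives 11, 6, 8, 9, 10; average 8.8.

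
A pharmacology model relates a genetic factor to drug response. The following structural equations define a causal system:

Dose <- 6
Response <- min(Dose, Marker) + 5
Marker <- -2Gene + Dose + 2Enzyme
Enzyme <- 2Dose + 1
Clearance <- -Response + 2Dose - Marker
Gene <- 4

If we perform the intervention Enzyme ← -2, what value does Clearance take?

19

The intervention breaks the incoming arrows to Enzyme: Enzyme <- 2Dose + 1 no longer applies, and Enzyme = -2.
Marker = -2Gene + Dose + 2Enzyme  [with Gene=4, Dose=6, Enzyme=-2]  = -6
Response = min(Dose, Marker) + 5  [with Dose=6, Marker=-6]  = -1
Clearance = -Response + 2Dose - Marker  [with Response=-1, Dose=6, Marker=-6]  = 19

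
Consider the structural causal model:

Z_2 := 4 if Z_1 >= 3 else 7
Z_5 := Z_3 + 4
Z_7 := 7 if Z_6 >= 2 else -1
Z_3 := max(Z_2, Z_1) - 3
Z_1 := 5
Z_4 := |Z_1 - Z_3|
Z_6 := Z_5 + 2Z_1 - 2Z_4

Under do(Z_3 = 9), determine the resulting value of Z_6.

15

The intervention breaks the incoming arrows to Z_3: Z_3 := max(Z_2, Z_1) - 3 no longer applies, and Z_3 = 9.
Z_4 = |Z_1 - Z_3|  [with Z_1=5, Z_3=9]  = 4
Z_5 = Z_3 + 4  [with Z_3=9]  = 13
Z_6 = Z_5 + 2Z_1 - 2Z_4  [with Z_5=13, Z_1=5, Z_4=4]  = 15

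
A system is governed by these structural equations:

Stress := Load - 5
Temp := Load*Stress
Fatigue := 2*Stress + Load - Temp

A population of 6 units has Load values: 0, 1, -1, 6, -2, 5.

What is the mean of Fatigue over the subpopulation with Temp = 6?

-8.5

Observing Temp=6 restricts to units where Temp's equation naturally yields 6: Load ∈ {-1, 6}. In that subpopulation Fatigue = -19, 2, mean -8.5.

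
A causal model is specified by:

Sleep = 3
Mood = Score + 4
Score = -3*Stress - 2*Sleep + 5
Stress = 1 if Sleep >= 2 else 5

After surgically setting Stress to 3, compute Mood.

-6

Under do(Stress=3), the mechanism Stress = 1 if Sleep >= 2 else 5 is discarded; Stress is fixed at 3.
Score = -3*Stress - 2*Sleep + 5  [with Stress=3, Sleep=3]  = -10
Mood = Score + 4  [with Score=-10]  = -6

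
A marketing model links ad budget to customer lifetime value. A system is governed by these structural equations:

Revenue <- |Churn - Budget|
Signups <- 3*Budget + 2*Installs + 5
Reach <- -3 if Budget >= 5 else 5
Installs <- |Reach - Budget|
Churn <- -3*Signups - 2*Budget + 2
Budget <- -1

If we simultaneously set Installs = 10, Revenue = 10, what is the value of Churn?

The joint intervention fixes Installs = 10, Revenue = 10, removing each variable's own equation.
Signups = 3*Budget + 2*Installs + 5  [with Budget=-1, Installs=10]  = 22
Churn = -3*Signups - 2*Budget + 2  [with Signups=22, Budget=-1]  = -62

-62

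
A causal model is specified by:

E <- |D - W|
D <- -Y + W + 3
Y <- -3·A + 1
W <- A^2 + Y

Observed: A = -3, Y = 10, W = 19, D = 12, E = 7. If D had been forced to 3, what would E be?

Intervening sets D = 3 and removes its equation (D <- -Y + W + 3).
Y = -3·A + 1  [with A=-3]  = 10
W = A^2 + Y  [with A=-3, Y=10]  = 19
E = |D - W|  [with D=3, W=19]  = 16

16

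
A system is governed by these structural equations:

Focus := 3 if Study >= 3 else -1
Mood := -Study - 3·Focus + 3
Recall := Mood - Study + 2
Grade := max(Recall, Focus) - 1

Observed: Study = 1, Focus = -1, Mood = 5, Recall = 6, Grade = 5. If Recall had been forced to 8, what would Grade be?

7

Intervening sets Recall = 8 and removes its equation (Recall := Mood - Study + 2).
Focus = 3 if Study >= 3 else -1  [with Study=1]  = -1
Grade = max(Recall, Focus) - 1  [with Recall=8, Focus=-1]  = 7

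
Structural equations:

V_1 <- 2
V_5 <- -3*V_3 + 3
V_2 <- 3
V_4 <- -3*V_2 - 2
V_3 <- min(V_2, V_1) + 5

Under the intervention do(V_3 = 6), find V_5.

do(V_3=6) replaces the equation V_3 <- min(V_2, V_1) + 5 with the constant V_3 = 6.
V_5 = -3*V_3 + 3  [with V_3=6]  = -15

-15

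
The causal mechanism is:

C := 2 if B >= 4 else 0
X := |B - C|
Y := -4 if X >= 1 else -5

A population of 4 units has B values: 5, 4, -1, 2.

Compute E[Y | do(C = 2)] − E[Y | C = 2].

-0.25

do(C=2) breaks C's dependence on B. With C=2 fixed, Y across the units is -4, -4, -4, -5, mean -4.25.
E[Y|C=2] averages over only the 2 units with C=2 (B = 5, 4): Y = -4, -4, mean -4.
Difference = -4.25 − (-4) = -0.25.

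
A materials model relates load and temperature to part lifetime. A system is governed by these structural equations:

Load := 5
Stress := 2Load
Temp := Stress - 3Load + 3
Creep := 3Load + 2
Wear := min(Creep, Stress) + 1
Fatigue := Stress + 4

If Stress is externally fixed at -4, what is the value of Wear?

-3

do(Stress=-4) replaces the equation Stress := 2Load with the constant Stress = -4.
Creep = 3Load + 2  [with Load=5]  = 17
Wear = min(Creep, Stress) + 1  [with Creep=17, Stress=-4]  = -3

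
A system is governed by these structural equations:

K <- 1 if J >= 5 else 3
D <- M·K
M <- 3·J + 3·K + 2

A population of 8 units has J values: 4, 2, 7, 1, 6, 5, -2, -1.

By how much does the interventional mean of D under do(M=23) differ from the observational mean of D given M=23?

do(M=23) breaks M's dependence on J. With M=23 fixed, D across the units is 69, 69, 23, 69, 23, 23, 69, 69, mean 51.75.
E[D|M=23] averages over only the 2 units with M=23 (J = 4, 6): D = 69, 23, mean 46.
Difference = 51.75 − 46 = 5.75.

5.75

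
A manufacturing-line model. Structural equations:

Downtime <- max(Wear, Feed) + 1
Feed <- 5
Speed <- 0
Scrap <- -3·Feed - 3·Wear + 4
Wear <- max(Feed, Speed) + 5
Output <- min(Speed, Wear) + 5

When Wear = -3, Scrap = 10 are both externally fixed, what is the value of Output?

Setting Wear = -3, Scrap = 10 by intervention discards those variables' equations.
Output = min(Speed, Wear) + 5  [with Speed=0, Wear=-3]  = 2

2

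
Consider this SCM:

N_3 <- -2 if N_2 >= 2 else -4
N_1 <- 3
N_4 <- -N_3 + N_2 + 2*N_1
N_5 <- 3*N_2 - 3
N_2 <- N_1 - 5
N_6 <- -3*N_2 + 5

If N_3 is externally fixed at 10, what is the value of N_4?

The intervention breaks the incoming arrows to N_3: N_3 <- -2 if N_2 >= 2 else -4 no longer applies, and N_3 = 10.
N_2 = N_1 - 5  [with N_1=3]  = -2
N_4 = -N_3 + N_2 + 2*N_1  [with N_3=10, N_2=-2, N_1=3]  = -6

-6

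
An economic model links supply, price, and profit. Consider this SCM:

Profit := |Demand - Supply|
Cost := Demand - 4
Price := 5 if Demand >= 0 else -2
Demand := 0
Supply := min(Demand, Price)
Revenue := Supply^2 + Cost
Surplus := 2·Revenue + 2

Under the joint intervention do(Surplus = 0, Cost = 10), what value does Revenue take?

10

Under do(Surplus = 0, Cost = 10), each intervened variable's structural equation is replaced by its fixed value.
Price = 5 if Demand >= 0 else -2  [with Demand=0]  = 5
Supply = min(Demand, Price)  [with Demand=0, Price=5]  = 0
Revenue = Supply^2 + Cost  [with Supply=0, Cost=10]  = 10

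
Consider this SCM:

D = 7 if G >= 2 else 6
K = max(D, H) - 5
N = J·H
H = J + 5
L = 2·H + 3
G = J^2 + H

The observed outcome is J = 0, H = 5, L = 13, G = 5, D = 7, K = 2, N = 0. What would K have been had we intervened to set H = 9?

Under do(H=9), the mechanism H = J + 5 is discarded; H is fixed at 9.
G = J^2 + H  [with J=0, H=9]  = 9
D = 7 if G >= 2 else 6  [with G=9]  = 7
K = max(D, H) - 5  [with D=7, H=9]  = 4

4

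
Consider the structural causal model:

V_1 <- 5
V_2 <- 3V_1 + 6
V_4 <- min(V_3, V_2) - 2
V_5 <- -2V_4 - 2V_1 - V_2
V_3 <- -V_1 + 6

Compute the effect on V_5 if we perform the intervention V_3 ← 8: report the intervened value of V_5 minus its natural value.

-14

do(V_3=8) replaces the equation V_3 <- -V_1 + 6 with the constant V_3 = 8.
V_2 = 3V_1 + 6  [with V_1=5]  = 21
V_4 = min(V_3, V_2) - 2  [with V_3=8, V_2=21]  = 6
V_5 = -2V_4 - 2V_1 - V_2  [with V_4=6, V_1=5, V_2=21]  = -43
Without intervention: V_2 = 3V_1 + 6  [with V_1=5]  = 21; V_3 = -V_1 + 6  [with V_1=5]  = 1; V_4 = min(V_3, V_2) - 2  [with V_3=1, V_2=21]  = -1; V_5 = -2V_4 - 2V_1 - V_2  [with V_4=-1, V_1=5, V_2=21]  = -29.
Change = -43 − (-29) = -14.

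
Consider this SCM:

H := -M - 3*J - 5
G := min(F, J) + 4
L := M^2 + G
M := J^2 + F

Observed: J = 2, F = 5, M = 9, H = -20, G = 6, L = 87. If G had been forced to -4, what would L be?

The intervention breaks the incoming arrows to G: G := min(F, J) + 4 no longer applies, and G = -4.
M = J^2 + F  [with J=2, F=5]  = 9
L = M^2 + G  [with M=9, G=-4]  = 77

77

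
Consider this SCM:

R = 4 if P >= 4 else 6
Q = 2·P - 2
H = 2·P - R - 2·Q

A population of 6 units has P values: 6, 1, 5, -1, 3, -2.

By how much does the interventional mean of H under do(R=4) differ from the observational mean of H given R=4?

The intervention sets R=4 in all 6 units regardless of P. Recomputing H per unit gives -12, -2, -10, 2, -6, 4; average -4.
E[H|R=4] averages over only the 2 units with R=4 (P = 6, 5): H = -12, -10, mean -11.
Difference = -4 − (-11) = 7.

7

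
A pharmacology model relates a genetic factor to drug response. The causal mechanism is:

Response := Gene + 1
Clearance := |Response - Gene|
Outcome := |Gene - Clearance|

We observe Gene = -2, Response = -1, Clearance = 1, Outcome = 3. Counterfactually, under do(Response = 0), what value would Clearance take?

The intervention breaks the incoming arrows to Response: Response := Gene + 1 no longer applies, and Response = 0.
Clearance = |Response - Gene|  [with Response=0, Gene=-2]  = 2

2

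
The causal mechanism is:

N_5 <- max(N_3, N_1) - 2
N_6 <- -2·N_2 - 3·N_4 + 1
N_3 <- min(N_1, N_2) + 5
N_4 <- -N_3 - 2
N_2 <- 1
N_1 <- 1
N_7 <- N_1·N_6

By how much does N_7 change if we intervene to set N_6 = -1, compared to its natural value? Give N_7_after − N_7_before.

Intervening sets N_6 = -1 and removes its equation (N_6 <- -2·N_2 - 3·N_4 + 1).
N_7 = N_1·N_6  [with N_1=1, N_6=-1]  = -1
Without intervention: N_3 = min(N_1, N_2) + 5  [with N_1=1, N_2=1]  = 6; N_4 = -N_3 - 2  [with N_3=6]  = -8; N_6 = -2·N_2 - 3·N_4 + 1  [with N_2=1, N_4=-8]  = 23; N_7 = N_1·N_6  [with N_1=1, N_6=23]  = 23.
Change = -1 − 23 = -24.

-24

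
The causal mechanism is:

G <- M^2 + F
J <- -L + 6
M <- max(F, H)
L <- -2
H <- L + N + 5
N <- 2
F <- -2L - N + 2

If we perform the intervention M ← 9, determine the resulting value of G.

85

Under do(M=9), the mechanism M <- max(F, H) is discarded; M is fixed at 9.
F = -2L - N + 2  [with L=-2, N=2]  = 4
G = M^2 + F  [with M=9, F=4]  = 85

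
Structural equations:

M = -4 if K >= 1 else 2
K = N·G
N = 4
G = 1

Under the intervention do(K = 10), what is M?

The intervention breaks the incoming arrows to K: K = N·G no longer applies, and K = 10.
M = -4 if K >= 1 else 2  [with K=10]  = -4

-4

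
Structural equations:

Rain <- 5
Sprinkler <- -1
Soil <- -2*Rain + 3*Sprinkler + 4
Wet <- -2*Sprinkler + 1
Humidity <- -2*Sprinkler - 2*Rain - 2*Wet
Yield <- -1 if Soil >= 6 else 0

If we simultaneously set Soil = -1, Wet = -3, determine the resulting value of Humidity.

Setting Soil = -1, Wet = -3 by intervention discards those variables' equations.
Humidity = -2*Sprinkler - 2*Rain - 2*Wet  [with Sprinkler=-1, Rain=5, Wet=-3]  = -2

-2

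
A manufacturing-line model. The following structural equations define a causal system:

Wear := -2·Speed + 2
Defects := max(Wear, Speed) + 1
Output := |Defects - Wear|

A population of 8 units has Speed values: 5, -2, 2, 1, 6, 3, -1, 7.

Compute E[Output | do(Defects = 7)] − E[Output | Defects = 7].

do(Defects=7) breaks Defects's dependence on Speed. With Defects=7 fixed, Output across the units is 15, 1, 9, 7, 17, 11, 3, 19, mean 10.25.
Conditioning on Defects=7 selects the 2 unit(s) with Speed ∈ {-2, 6}. Their Output values: 1, 17. Mean = 9.
Difference = 10.25 − 9 = 1.25.

1.25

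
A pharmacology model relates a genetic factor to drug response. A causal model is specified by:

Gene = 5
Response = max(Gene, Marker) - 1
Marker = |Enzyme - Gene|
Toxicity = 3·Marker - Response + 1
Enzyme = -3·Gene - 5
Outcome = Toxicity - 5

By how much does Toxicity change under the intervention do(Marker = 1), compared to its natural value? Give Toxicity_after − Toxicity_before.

-52

do(Marker=1) replaces the equation Marker = |Enzyme - Gene| with the constant Marker = 1.
Response = max(Gene, Marker) - 1  [with Gene=5, Marker=1]  = 4
Toxicity = 3·Marker - Response + 1  [with Marker=1, Response=4]  = 0
Without intervention: Enzyme = -3·Gene - 5  [with Gene=5]  = -20; Marker = |Enzyme - Gene|  [with Enzyme=-20, Gene=5]  = 25; Response = max(Gene, Marker) - 1  [with Gene=5, Marker=25]  = 24; Toxicity = 3·Marker - Response + 1  [with Marker=25, Response=24]  = 52.
Change = 0 − 52 = -52.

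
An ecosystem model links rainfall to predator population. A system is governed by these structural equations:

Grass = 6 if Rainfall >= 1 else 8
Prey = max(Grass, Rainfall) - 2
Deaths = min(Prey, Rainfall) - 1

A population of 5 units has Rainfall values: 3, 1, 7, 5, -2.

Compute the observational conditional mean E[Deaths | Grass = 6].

2.25

E[Deaths|Grass=6] averages over only the 4 units with Grass=6 (Rainfall = 3, 1, 7, 5): Deaths = 2, 0, 4, 3, mean 2.25.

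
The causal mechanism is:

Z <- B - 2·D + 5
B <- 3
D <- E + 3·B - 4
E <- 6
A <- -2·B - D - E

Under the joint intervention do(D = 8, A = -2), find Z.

-8

Setting D = 8, A = -2 by intervention discards those variables' equations.
Z = B - 2·D + 5  [with B=3, D=8]  = -8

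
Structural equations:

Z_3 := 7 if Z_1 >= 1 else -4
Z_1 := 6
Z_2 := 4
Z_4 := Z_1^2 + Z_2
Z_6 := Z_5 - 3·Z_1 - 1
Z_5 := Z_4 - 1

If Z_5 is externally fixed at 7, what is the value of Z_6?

The intervention breaks the incoming arrows to Z_5: Z_5 := Z_4 - 1 no longer applies, and Z_5 = 7.
Z_6 = Z_5 - 3·Z_1 - 1  [with Z_5=7, Z_1=6]  = -12

-12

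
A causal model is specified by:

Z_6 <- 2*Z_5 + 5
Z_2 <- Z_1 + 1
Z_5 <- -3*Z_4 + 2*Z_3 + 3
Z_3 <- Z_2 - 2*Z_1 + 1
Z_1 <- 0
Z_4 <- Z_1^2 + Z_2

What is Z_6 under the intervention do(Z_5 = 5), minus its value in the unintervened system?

The intervention breaks the incoming arrows to Z_5: Z_5 <- -3*Z_4 + 2*Z_3 + 3 no longer applies, and Z_5 = 5.
Z_6 = 2*Z_5 + 5  [with Z_5=5]  = 15
Without intervention: Z_2 = Z_1 + 1  [with Z_1=0]  = 1; Z_3 = Z_2 - 2*Z_1 + 1  [with Z_2=1, Z_1=0]  = 2; Z_4 = Z_1^2 + Z_2  [with Z_1=0, Z_2=1]  = 1; Z_5 = -3*Z_4 + 2*Z_3 + 3  [with Z_4=1, Z_3=2]  = 4; Z_6 = 2*Z_5 + 5  [with Z_5=4]  = 13.
Change = 15 − 13 = 2.

2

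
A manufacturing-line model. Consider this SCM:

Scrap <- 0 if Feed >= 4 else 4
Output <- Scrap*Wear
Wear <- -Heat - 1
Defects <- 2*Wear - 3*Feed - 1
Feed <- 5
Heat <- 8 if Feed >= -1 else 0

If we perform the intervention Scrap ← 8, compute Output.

-72

The intervention breaks the incoming arrows to Scrap: Scrap <- 0 if Feed >= 4 else 4 no longer applies, and Scrap = 8.
Heat = 8 if Feed >= -1 else 0  [with Feed=5]  = 8
Wear = -Heat - 1  [with Heat=8]  = -9
Output = Scrap*Wear  [with Scrap=8, Wear=-9]  = -72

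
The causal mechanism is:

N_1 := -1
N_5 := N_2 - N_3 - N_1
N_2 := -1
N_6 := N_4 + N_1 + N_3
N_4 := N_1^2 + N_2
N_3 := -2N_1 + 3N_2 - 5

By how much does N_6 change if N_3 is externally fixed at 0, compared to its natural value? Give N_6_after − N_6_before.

The intervention breaks the incoming arrows to N_3: N_3 := -2N_1 + 3N_2 - 5 no longer applies, and N_3 = 0.
N_4 = N_1^2 + N_2  [with N_1=-1, N_2=-1]  = 0
N_6 = N_4 + N_1 + N_3  [with N_4=0, N_1=-1, N_3=0]  = -1
Without intervention: N_3 = -2N_1 + 3N_2 - 5  [with N_1=-1, N_2=-1]  = -6; N_4 = N_1^2 + N_2  [with N_1=-1, N_2=-1]  = 0; N_6 = N_4 + N_1 + N_3  [with N_4=0, N_1=-1, N_3=-6]  = -7.
Change = -1 − (-7) = 6.

6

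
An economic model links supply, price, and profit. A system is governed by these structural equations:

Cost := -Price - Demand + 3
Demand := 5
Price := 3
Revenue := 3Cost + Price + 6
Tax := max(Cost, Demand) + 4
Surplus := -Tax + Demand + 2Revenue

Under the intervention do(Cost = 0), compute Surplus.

14

The intervention breaks the incoming arrows to Cost: Cost := -Price - Demand + 3 no longer applies, and Cost = 0.
Revenue = 3Cost + Price + 6  [with Cost=0, Price=3]  = 9
Tax = max(Cost, Demand) + 4  [with Cost=0, Demand=5]  = 9
Surplus = -Tax + Demand + 2Revenue  [with Tax=9, Demand=5, Revenue=9]  = 14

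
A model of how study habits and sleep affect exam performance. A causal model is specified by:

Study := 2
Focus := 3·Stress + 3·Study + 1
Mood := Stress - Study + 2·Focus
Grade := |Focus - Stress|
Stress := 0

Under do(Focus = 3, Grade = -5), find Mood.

4

The joint intervention fixes Focus = 3, Grade = -5, removing each variable's own equation.
Mood = Stress - Study + 2·Focus  [with Stress=0, Study=2, Focus=3]  = 4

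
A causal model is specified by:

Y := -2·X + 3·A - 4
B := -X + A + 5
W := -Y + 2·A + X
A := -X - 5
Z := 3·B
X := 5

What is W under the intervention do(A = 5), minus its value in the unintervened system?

Under do(A=5), the mechanism A := -X - 5 is discarded; A is fixed at 5.
Y = -2·X + 3·A - 4  [with X=5, A=5]  = 1
W = -Y + 2·A + X  [with Y=1, A=5, X=5]  = 14
Without intervention: A = -X - 5  [with X=5]  = -10; Y = -2·X + 3·A - 4  [with X=5, A=-10]  = -44; W = -Y + 2·A + X  [with Y=-44, A=-10, X=5]  = 29.
Change = 14 − 29 = -15.

-15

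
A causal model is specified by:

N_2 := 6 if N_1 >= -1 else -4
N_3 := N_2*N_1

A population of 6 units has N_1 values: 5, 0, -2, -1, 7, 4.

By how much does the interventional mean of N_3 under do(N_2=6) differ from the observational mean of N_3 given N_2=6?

-5

Under do(N_2=6), N_2's equation is replaced by N_2=6 for every unit. Per-unit N_3: 30, 0, -12, -6, 42, 24. Mean = 13.
E[N_3|N_2=6] averages over only the 5 units with N_2=6 (N_1 = 5, 0, -1, 7, 4): N_3 = 30, 0, -6, 42, 24, mean 18.
Difference = 13 − 18 = -5.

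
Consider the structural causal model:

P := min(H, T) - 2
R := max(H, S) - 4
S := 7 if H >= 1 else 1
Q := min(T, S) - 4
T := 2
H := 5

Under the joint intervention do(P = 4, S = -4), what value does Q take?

The joint intervention fixes P = 4, S = -4, removing each variable's own equation.
Q = min(T, S) - 4  [with T=2, S=-4]  = -8

-8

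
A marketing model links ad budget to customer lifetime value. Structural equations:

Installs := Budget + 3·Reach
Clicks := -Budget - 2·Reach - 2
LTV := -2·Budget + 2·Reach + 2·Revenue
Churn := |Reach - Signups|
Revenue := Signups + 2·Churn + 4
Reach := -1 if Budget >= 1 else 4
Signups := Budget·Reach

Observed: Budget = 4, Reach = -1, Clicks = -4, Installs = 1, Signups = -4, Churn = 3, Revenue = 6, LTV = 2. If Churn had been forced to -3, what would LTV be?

-22

Intervening sets Churn = -3 and removes its equation (Churn := |Reach - Signups|).
Reach = -1 if Budget >= 1 else 4  [with Budget=4]  = -1
Signups = Budget·Reach  [with Budget=4, Reach=-1]  = -4
Revenue = Signups + 2·Churn + 4  [with Signups=-4, Churn=-3]  = -6
LTV = -2·Budget + 2·Reach + 2·Revenue  [with Budget=4, Reach=-1, Revenue=-6]  = -22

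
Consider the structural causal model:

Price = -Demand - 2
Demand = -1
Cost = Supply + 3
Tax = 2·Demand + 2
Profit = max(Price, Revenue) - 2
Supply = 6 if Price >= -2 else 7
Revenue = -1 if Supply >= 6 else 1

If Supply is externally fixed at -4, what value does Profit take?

-1

The intervention breaks the incoming arrows to Supply: Supply = 6 if Price >= -2 else 7 no longer applies, and Supply = -4.
Price = -Demand - 2  [with Demand=-1]  = -1
Revenue = -1 if Supply >= 6 else 1  [with Supply=-4]  = 1
Profit = max(Price, Revenue) - 2  [with Price=-1, Revenue=1]  = -1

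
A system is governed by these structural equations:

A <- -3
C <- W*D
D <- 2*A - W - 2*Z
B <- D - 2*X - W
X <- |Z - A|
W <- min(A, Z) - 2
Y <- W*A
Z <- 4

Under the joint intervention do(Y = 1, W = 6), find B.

Setting Y = 1, W = 6 by intervention discards those variables' equations.
D = 2*A - W - 2*Z  [with A=-3, W=6, Z=4]  = -20
X = |Z - A|  [with Z=4, A=-3]  = 7
B = D - 2*X - W  [with D=-20, X=7, W=6]  = -40

-40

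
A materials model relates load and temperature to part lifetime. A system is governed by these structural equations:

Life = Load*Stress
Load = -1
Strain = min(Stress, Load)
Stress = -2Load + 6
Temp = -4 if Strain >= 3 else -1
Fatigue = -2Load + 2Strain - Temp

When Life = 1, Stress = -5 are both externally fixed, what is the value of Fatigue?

The joint intervention fixes Life = 1, Stress = -5, removing each variable's own equation.
Strain = min(Stress, Load)  [with Stress=-5, Load=-1]  = -5
Temp = -4 if Strain >= 3 else -1  [with Strain=-5]  = -1
Fatigue = -2Load + 2Strain - Temp  [with Load=-1, Strain=-5, Temp=-1]  = -7

-7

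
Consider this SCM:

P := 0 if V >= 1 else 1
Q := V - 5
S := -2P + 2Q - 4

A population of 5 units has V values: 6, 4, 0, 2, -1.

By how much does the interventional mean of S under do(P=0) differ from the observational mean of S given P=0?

do(P=0) breaks P's dependence on V. With P=0 fixed, S across the units is -2, -6, -14, -10, -16, mean -9.6.
Observing P=0 restricts to units where P's equation naturally yields 0: V ∈ {6, 4, 2}. In that subpopulation S = -2, -6, -10, mean -6.
Difference = -9.6 − (-6) = -3.6.

-3.6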